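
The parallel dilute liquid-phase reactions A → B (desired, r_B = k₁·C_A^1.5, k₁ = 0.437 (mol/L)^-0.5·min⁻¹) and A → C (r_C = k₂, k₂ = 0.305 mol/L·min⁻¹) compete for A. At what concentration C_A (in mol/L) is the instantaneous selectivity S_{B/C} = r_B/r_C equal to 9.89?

3.63 mol/L

S_{B/C} = (k₁/k₂)·C_A^1.5 ⇒ C_A = (S·k₂/k₁)^(1/1.5).
= (9.89×0.305/0.437)^(0.6667) = (6.903)^(0.6667) = 3.63 mol/L.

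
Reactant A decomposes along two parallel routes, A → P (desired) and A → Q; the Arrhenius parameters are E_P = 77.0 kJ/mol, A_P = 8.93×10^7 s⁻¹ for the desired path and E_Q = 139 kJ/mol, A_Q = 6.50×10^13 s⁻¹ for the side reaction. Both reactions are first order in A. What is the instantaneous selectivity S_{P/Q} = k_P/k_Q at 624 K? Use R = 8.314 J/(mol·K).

With equal orders, S_{P/Q} = k_P/k_Q = (A_P/A_Q)·exp[(E_Q−E_P)/(RT)].
(E_Q−E_P)/(RT) = (139−77.0)×10³/(8.314×624) = 62000/5188 = 11.95.
k_P/k_Q = (8.93×10^7/6.50×10^13)·exp(11.95) = 1.374×10^-6 × 1.549×10^5 = 0.213.

0.213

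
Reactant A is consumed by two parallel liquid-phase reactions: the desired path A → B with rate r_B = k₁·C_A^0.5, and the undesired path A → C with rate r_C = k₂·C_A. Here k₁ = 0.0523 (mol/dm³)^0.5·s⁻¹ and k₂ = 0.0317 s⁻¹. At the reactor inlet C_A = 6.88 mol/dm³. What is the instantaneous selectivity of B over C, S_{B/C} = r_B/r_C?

0.629

S_{B/C} = r_B/r_C = (k₁·C_A^0.5)/(k₂·C_A) = (k₁/k₂)·C_A^-0.5.
= (0.0523×6.880^0.5) / (0.0317×6.880) = 0.1372/0.2181 = 0.629.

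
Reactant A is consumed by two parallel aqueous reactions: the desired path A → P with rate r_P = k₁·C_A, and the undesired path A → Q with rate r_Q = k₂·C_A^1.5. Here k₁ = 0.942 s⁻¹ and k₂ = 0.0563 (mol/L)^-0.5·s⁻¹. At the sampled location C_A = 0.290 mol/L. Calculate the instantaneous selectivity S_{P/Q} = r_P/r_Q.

31.1

S_{P/Q} = r_P/r_Q = (k₁·C_A)/(k₂·C_A^1.5) = (k₁/k₂)·C_A^-0.5.
= (0.942×0.2900) / (0.0563×0.2900^1.5) = 0.2732/0.008792 = 31.1.
The undesired path is higher order in A, so low C_A (CSTR or dilute feed) favours P.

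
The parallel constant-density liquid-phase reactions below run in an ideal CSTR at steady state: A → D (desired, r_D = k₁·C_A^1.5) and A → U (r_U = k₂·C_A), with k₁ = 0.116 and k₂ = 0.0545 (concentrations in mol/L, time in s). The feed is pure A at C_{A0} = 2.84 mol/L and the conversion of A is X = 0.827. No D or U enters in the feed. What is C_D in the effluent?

Exit C_A = C_{A0}(1−X) = 2.84×0.173 = 0.4913 mol/L.
Rates in a CSTR are evaluated at the outlet concentration: r_D = 0.116×0.4913^1.5 = 0.03995, r_U = 0.0545×0.4913 = 0.02678.
Fraction of consumed A going to D: r_D/(r_D+r_U) = 0.5987.
C_D = 0.5987·C_{A0}·X = 0.5987×2.84×0.827 = 1.41 mol/L.

1.41 mol/L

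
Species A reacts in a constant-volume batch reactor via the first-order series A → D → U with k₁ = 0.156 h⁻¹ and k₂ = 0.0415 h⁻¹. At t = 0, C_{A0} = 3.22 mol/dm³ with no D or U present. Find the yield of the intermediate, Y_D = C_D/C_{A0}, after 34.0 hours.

0.326

The intermediate concentration in a first-order A→B→C sequence is C_D = k₁C_{A0}(e^(−k₁t) − e^(−k₂t))/(k₂−k₁).
e^(−k₁t) = e^(−0.156×34.0) = e^(−5.304) = 0.004972; e^(−k₂t) = e^(−1.411) = 0.2439.
C_D = 0.156×3.22/(0.0415−0.156) × (0.004972−0.2439) = (-4.387)×(-0.2389) = 1.048 mol/dm³.
Y_D = C_D/C_{A0} = 1.048/3.22 = 0.326.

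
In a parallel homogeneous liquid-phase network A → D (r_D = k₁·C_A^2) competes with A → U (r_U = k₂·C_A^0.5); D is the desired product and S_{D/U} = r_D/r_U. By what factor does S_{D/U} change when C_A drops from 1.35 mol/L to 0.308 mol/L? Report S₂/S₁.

S_{D/U} = (k₁/k₂)·C_A^1.5, so S₂/S₁ = (C_{A,2}/C_{A,1})^1.5.
= (0.308/1.35)^1.5 = (0.2281)^1.5 = 0.109.
Selectivity toward D falls as C_A falls — high-concentration operation is favoured.

0.109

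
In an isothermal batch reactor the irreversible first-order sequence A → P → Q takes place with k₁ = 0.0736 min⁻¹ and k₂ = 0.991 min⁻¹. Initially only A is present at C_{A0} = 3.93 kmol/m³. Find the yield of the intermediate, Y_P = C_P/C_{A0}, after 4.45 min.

For first-order series with pure A initially, C_P(t) = k₁C_{A0}/(k₂−k₁)·(e^(−k₁t) − e^(−k₂t)).
e^(−k₁t) = e^(−0.0736×4.45) = e^(−0.3275) = 0.7207; e^(−k₂t) = e^(−4.410) = 0.01216.
C_P = 0.0736×3.93/(0.991−0.0736) × (0.7207−0.01216) = 0.3153×0.7086 = 0.2234 kmol/m³.
Y_P = C_P/C_{A0} = 0.2234/3.93 = 0.0568.

0.0568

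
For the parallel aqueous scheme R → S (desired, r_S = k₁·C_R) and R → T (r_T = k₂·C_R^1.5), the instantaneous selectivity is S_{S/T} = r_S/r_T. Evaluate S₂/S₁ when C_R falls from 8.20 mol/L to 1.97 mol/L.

S_{S/T} = (k₁/k₂)·C_R^-0.5, so S₂/S₁ = (C_{R,2}/C_{R,1})^-0.5.
= (1.97/8.20)^(-0.5) = (0.2402)^(-0.5) = 2.04.
Selectivity toward S rises as C_R falls — low-concentration operation is favoured.

2.04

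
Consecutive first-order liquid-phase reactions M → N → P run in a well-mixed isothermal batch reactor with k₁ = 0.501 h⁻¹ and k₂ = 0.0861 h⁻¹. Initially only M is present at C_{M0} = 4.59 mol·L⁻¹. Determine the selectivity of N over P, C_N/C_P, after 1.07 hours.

19.6

For first-order series with pure M initially, C_N(t) = k₁C_{M0}/(k₂−k₁)·(e^(−k₁t) − e^(−k₂t)).
e^(−k₁t) = e^(−0.501×1.07) = e^(−0.5361) = 0.5850; e^(−k₂t) = e^(−0.09213) = 0.9120.
C_N = 0.501×4.59/(0.0861−0.501) × (0.5850−0.9120) = (-5.543)×(-0.3269) = 1.812 mol·L⁻¹.
C_M = C_{M0}e^(−k₁t) = 2.685 mol·L⁻¹, so C_P = C_{M0}−C_M−C_N = 0.09255 mol·L⁻¹; C_N/C_P = 19.6.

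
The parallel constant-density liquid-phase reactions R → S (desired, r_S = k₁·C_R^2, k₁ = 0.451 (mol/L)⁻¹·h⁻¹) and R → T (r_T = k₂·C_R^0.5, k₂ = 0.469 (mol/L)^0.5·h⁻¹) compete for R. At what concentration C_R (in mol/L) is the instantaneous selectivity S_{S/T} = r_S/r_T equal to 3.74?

S_{S/T} = (k₁/k₂)·C_R^1.5 ⇒ C_R = (S·k₂/k₁)^(1/1.5).
= (3.74×0.469/0.451)^(0.6667) = (3.889)^(0.6667) = 2.47 mol/L.

2.47 mol/L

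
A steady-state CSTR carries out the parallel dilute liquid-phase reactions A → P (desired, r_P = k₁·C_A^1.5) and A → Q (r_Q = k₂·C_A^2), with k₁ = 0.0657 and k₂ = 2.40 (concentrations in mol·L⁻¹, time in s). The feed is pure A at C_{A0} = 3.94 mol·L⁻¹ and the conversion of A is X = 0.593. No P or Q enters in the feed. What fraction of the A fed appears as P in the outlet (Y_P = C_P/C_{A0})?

0.0125

Exit C_A = C_{A0}(1−X) = 3.94×0.407 = 1.604 mol·L⁻¹.
In a CSTR the entire volume is at exit conditions, so r_P = 0.0657×1.604^1.5 = 0.1334 and r_Q = 2.40×1.604^2 = 6.172.
Fraction of consumed A going to P: r_P/(r_P+r_Q) = 0.02116.
C_P = 0.02116·C_{A0}·X = 0.02116×3.94×0.593 = 0.0494 mol·L⁻¹; Y_P = C_P/C_{A0} = 0.0125.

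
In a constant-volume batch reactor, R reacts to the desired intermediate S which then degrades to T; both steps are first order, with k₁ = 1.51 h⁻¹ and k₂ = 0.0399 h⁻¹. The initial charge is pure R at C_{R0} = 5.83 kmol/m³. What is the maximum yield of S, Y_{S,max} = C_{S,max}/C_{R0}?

At the optimum, C_{S,max}/C_{R0} = (k₁/k₂)^[k₂/(k₂−k₁)].
= (1.51/0.0399)^(0.0399/(0.0399−1.51)) = (37.84)^(-0.02714) = 0.9061.

0.906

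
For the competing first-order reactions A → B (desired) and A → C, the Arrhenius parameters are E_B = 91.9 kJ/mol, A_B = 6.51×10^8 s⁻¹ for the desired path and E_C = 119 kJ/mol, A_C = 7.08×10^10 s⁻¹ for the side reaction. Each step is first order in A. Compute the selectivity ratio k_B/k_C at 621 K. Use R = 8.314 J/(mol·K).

1.75

k_B/k_C = (A_B/A_C)·exp[−(E_B−E_C)/(RT)] = (A_B/A_C)·exp[(E_C−E_B)/(RT)].
(E_C−E_B)/(RT) = (119−91.9)×10³/(8.314×621) = 27100/5163 = 5.249.
k_B/k_C = (6.51×10^8/7.08×10^10)·exp(5.249) = 0.009195 × 190.4 = 1.75.
Since E_B < E_C, lowering the temperature improves selectivity toward B.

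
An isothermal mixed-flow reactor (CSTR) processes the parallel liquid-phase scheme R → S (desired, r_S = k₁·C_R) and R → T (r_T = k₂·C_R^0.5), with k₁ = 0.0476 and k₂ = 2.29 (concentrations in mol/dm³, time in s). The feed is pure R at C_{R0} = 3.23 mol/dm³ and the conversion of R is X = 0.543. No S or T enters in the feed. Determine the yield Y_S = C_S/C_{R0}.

Exit C_R = C_{R0}(1−X) = 3.23×0.457 = 1.476 mol/dm³.
Rates in a CSTR are evaluated at the outlet concentration: r_S = 0.0476×1.476 = 0.07026, r_T = 2.29×1.476^0.5 = 2.782.
Fraction of consumed R going to S: r_S/(r_S+r_T) = 0.02463.
C_S = 0.02463·C_{R0}·X = 0.02463×3.23×0.543 = 0.0432 mol/dm³; Y_S = C_S/C_{R0} = 0.0134.

0.0134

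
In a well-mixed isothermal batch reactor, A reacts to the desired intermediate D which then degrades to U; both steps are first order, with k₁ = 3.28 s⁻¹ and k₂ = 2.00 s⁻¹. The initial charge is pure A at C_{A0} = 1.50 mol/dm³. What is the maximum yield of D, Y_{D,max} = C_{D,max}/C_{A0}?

At the optimum, C_{D,max}/C_{A0} = (k₁/k₂)^[k₂/(k₂−k₁)].
= (3.28/2.00)^(2.00/(2.00−3.28)) = (1.640)^(-1.563) = 0.4616.

0.462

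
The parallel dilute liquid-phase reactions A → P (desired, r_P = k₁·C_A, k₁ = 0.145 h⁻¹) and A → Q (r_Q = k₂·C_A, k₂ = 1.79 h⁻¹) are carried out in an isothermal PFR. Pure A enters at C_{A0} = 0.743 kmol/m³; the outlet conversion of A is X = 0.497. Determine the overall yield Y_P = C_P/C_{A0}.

0.0372

C_A = C_{A0}(1−X) = 0.3737 kmol/m³.
Both paths are first order in A, so the instantaneous fraction to P is constant: dC_P/d(−C_A) = k₁/(k₁+k₂) = 0.07494.
C_P = 0.07494·(C_{A0}−C_A) = 0.07494×0.3693 = 0.0277 kmol/m³.
Y_P = C_P/C_{A0} = 0.02767/0.743 = 0.0372.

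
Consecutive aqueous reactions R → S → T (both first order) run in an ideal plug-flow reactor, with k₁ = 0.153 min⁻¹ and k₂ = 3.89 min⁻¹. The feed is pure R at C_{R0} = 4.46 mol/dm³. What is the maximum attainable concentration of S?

0.154 mol/dm³

Evaluating C_S at τ_opt = ln(k₂/k₁)/(k₂−k₁) gives C_{S,max}/C_{R0} = (k₁/k₂)^[k₂/(k₂−k₁)].
= (0.153/3.89)^(3.89/(3.89−0.153)) = (0.03933)^(1.041) = 0.03445.
C_{S,max} = 0.03445×4.46 = 0.154 mol/dm³.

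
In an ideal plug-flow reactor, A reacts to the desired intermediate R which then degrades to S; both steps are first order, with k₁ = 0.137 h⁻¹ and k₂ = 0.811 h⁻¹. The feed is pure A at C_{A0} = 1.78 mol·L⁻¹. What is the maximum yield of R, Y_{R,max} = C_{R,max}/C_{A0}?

Evaluating C_R at τ_opt = ln(k₂/k₁)/(k₂−k₁) gives C_{R,max}/C_{A0} = (k₁/k₂)^[k₂/(k₂−k₁)].
= (0.137/0.811)^(0.811/(0.811−0.137)) = (0.1689)^(1.203) = 0.1177.

0.118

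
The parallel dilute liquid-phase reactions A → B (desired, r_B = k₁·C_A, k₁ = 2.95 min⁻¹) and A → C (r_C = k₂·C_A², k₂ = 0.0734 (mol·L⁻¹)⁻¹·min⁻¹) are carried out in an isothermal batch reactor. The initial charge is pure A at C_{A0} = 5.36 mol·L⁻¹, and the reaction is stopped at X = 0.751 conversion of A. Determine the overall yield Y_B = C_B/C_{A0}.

0.694

C_A = C_{A0}(1−X) = 1.335 mol·L⁻¹.
Along a PFR/batch, dC_B/dC_A = −r_B/(r_B+r_C) = −k₁/(k₁+k₂·C_A).
Integrating from C_{A0} to C_A: C_B = (2.95/0.0734)·ln[(2.95+0.0734·5.36)/(2.95+0.0734·1.33)] = 40.19·ln(3.343/3.048) = 3.719 mol·L⁻¹.
Y_B = C_B/C_{A0} = 3.719/5.36 = 0.694.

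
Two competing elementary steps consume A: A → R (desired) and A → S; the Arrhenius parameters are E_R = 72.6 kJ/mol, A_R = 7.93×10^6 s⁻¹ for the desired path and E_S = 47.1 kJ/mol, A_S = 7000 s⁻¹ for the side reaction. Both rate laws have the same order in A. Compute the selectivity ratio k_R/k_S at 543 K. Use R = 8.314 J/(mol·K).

3.99

With equal orders, S_{R/S} = k_R/k_S = (A_R/A_S)·exp[(E_S−E_R)/(RT)].
(E_S−E_R)/(RT) = (47.1−72.6)×10³/(8.314×543) = -25500/4515 = -5.648.
k_R/k_S = (7.93×10^6/7000)·exp(-5.648) = 1133 × 0.003523 = 3.99.
Since E_R > E_S, raising the temperature improves selectivity toward R.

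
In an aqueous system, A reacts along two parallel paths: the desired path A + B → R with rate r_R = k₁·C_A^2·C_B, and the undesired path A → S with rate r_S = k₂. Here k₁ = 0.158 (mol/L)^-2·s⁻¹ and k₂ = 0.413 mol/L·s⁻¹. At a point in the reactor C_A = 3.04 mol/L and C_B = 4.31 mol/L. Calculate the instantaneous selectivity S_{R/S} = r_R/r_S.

S_{R/S} = r_R/r_S = (k₁·C_A^2·C_B)/(k₂) = (k₁/k₂)·C_A^2·C_B.
= (0.158×3.040^2×4.310) / (0.413) = 6.293/0.4130 = 15.2.

15.2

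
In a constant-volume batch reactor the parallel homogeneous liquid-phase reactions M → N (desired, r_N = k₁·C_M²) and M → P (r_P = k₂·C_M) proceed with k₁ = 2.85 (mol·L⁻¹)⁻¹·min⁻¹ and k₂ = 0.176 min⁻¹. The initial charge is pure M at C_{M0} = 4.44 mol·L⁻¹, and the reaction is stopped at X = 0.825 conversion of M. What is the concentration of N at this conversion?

C_M = C_{M0}(1−X) = 0.7770 mol·L⁻¹.
Along a PFR/batch, dC_P/dC_M = −r_P/(r_N+r_P) = −k₂/(k₂+k₁·C_M).
Integrating from C_{M0} to C_M: C_P = (0.176/2.85)·ln[(0.176+2.85·4.44)/(0.176+2.85·0.777)] = 0.06175·ln(12.83/2.390) = 0.1038 mol·L⁻¹.
Then C_N = (C_{M0}−C_M) − C_P = 3.663 − 0.1038 = 3.559 mol·L⁻¹.

3.56 mol·L⁻¹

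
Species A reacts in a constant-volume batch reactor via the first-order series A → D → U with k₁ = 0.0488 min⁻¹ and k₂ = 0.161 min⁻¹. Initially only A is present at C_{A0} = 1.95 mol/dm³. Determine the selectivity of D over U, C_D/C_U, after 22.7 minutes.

0.246

The intermediate concentration in a first-order A→B→C sequence is C_D = k₁C_{A0}(e^(−k₁t) − e^(−k₂t))/(k₂−k₁).
e^(−k₁t) = e^(−0.0488×22.7) = e^(−1.108) = 0.3303; e^(−k₂t) = e^(−3.655) = 0.02587.
C_D = 0.0488×1.95/(0.161−0.0488) × (0.3303−0.02587) = 0.8481×0.3044 = 0.2582 mol/dm³.
C_A = C_{A0}e^(−k₁t) = 0.6441 mol/dm³, so C_U = C_{A0}−C_A−C_D = 1.048 mol/dm³; C_D/C_U = 0.246.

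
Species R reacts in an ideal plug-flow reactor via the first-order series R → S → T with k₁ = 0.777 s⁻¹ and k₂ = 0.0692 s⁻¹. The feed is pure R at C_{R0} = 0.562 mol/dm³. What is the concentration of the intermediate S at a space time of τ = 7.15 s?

0.374 mol/dm³

The intermediate concentration in a first-order A→B→C sequence is C_S = k₁C_{R0}(e^(−k₁τ) − e^(−k₂τ))/(k₂−k₁).
e^(−k₁τ) = e^(−0.777×7.15) = e^(−5.556) = 0.003866; e^(−k₂τ) = e^(−0.4948) = 0.6097.
C_S = 0.777×0.562/(0.0692−0.777) × (0.003866−0.6097) = (-0.6169)×(-0.6058) = 0.3738 mol/dm³.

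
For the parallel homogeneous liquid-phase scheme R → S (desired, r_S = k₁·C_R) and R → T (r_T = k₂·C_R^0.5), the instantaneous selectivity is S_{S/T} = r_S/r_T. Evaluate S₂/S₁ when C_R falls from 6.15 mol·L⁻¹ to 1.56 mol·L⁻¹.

0.504

S_{S/T} = (k₁/k₂)·C_R^0.5, so S₂/S₁ = (C_{R,2}/C_{R,1})^0.5.
= (1.56/6.15)^0.5 = (0.2537)^0.5 = 0.504.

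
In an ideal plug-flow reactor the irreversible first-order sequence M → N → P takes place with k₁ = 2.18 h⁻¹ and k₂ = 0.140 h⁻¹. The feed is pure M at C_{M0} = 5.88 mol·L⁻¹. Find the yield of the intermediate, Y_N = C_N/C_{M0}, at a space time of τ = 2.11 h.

0.785

Solving the coupled first-order balances gives C_N(τ) = [k₁/(k₂−k₁)]·C_{M0}·(e^(−k₁τ) − e^(−k₂τ)).
e^(−k₁τ) = e^(−2.18×2.11) = e^(−4.600) = 0.01005; e^(−k₂τ) = e^(−0.2954) = 0.7442.
C_N = 2.18×5.88/(0.140−2.18) × (0.01005−0.7442) = (-6.284)×(-0.7342) = 4.613 mol·L⁻¹.
Y_N = C_N/C_{M0} = 4.613/5.88 = 0.785.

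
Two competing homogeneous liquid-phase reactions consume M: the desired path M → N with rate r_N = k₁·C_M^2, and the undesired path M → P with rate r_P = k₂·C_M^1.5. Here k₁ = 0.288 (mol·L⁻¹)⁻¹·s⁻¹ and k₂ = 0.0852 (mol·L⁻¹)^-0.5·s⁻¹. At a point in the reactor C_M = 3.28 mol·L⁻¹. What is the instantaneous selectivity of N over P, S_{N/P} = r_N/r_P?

6.12

S_{N/P} = r_N/r_P = (k₁·C_M^2)/(k₂·C_M^1.5) = (k₁/k₂)·C_M^0.5.
= (0.288×3.280^2) / (0.0852×3.280^1.5) = 3.098/0.5061 = 6.12.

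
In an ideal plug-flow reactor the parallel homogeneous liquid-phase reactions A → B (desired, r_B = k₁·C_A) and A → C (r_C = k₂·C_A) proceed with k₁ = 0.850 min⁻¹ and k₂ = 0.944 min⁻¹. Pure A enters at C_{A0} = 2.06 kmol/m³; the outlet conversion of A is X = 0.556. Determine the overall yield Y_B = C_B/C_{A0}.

0.263

C_A = C_{A0}(1−X) = 0.9146 kmol/m³.
Both paths are first order in A, so the instantaneous fraction to B is constant: dC_B/d(−C_A) = k₁/(k₁+k₂) = 0.4738.
C_B = 0.4738·(C_{A0}−C_A) = 0.4738×1.145 = 0.543 kmol/m³.
Y_B = C_B/C_{A0} = 0.5427/2.06 = 0.263.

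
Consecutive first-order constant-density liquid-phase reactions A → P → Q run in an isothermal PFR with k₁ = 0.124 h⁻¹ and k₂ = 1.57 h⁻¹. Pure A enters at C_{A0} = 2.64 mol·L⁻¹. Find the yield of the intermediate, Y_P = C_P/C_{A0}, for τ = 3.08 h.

0.0579

The intermediate concentration in a first-order A→B→C sequence is C_P = k₁C_{A0}(e^(−k₁τ) − e^(−k₂τ))/(k₂−k₁).
e^(−k₁τ) = e^(−0.124×3.08) = e^(−0.3819) = 0.6825; e^(−k₂τ) = e^(−4.836) = 0.007942.
C_P = 0.124×2.64/(1.57−0.124) × (0.6825−0.007942) = 0.2264×0.6746 = 0.1527 mol·L⁻¹.
Y_P = C_P/C_{A0} = 0.1527/2.64 = 0.0579.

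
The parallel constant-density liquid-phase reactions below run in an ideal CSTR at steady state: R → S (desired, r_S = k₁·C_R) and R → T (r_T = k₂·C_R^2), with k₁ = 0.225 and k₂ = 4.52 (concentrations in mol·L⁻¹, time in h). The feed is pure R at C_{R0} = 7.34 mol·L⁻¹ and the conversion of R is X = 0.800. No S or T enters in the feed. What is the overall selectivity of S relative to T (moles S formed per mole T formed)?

0.0339

Exit C_R = C_{R0}(1−X) = 7.34×0.200 = 1.468 mol·L⁻¹.
Rates in a CSTR are evaluated at the outlet concentration: r_S = 0.225×1.468 = 0.3303, r_T = 4.52×1.468^2 = 9.741.
Overall selectivity = C_S/C_T = r_Sτ/(r_Tτ) = r_S/r_T = 0.0339.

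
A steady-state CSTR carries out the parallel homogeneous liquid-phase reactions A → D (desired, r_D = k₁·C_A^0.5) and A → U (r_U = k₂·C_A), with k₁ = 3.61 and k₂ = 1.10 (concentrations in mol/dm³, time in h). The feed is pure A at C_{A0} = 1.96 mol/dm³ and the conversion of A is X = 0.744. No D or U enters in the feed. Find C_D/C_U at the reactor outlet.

Exit C_A = C_{A0}(1−X) = 1.96×0.256 = 0.5018 mol/dm³.
Rates in a CSTR are evaluated at the outlet concentration: r_D = 3.61×0.5018^0.5 = 2.557, r_U = 1.10×0.5018 = 0.5519.
Overall selectivity = C_D/C_U = r_Dτ/(r_Uτ) = r_D/r_U = 4.63.

4.63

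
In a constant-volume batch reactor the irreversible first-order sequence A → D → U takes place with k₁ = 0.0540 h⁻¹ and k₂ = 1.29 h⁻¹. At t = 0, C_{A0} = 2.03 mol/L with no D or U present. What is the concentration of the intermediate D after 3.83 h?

The intermediate concentration in a first-order A→B→C sequence is C_D = k₁C_{A0}(e^(−k₁t) − e^(−k₂t))/(k₂−k₁).
e^(−k₁t) = e^(−0.0540×3.83) = e^(−0.2068) = 0.8132; e^(−k₂t) = e^(−4.941) = 0.007150.
C_D = 0.0540×2.03/(1.29−0.0540) × (0.8132−0.007150) = 0.08869×0.8060 = 0.07149 mol/L.

0.0715 mol/L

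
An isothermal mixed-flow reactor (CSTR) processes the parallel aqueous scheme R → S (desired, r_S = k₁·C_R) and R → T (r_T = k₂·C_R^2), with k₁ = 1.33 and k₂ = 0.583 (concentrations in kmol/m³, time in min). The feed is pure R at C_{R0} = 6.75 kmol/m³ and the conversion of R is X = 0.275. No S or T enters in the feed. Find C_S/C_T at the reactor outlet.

0.466

Exit C_R = C_{R0}(1−X) = 6.75×0.725 = 4.894 kmol/m³.
Rates in a CSTR are evaluated at the outlet concentration: r_S = 1.33×4.894 = 6.509, r_T = 0.583×4.894^2 = 13.96.
Overall selectivity = C_S/C_T = r_Sτ/(r_Tτ) = r_S/r_T = 0.466.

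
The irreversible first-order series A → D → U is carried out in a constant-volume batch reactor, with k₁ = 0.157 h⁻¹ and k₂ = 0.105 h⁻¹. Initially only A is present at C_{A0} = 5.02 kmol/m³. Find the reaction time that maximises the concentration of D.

7.74 h

For first-order series the maximum of C_D occurs at t_opt = ln(k₂/k₁)/(k₂−k₁).
= ln(0.105/0.157)/(0.105−0.157) = ln(0.6688)/-0.05200 = -0.4023/-0.05200 = 7.74 h.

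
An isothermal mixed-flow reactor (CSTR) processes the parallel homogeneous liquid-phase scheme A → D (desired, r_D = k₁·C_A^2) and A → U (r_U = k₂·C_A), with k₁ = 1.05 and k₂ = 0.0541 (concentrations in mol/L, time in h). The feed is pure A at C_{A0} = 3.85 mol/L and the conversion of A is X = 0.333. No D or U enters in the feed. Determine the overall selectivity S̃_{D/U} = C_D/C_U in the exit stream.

Exit C_A = C_{A0}(1−X) = 3.85×0.667 = 2.568 mol/L.
In a CSTR the entire volume is at exit conditions, so r_D = 1.05×2.568^2 = 6.924 and r_U = 0.0541×2.568 = 0.1389.
Overall selectivity = C_D/C_U = r_Dτ/(r_Uτ) = r_D/r_U = 49.8.

49.8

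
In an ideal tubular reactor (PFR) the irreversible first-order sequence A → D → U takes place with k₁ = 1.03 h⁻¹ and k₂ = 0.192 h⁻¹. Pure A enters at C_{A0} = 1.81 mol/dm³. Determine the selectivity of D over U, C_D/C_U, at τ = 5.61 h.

The intermediate concentration in a first-order A→B→C sequence is C_D = k₁C_{A0}(e^(−k₁τ) − e^(−k₂τ))/(k₂−k₁).
e^(−k₁τ) = e^(−1.03×5.61) = e^(−5.778) = 0.003094; e^(−k₂τ) = e^(−1.077) = 0.3406.
C_D = 1.03×1.81/(0.192−1.03) × (0.003094−0.3406) = (-2.225)×(-0.3375) = 0.7508 mol/dm³.
C_A = C_{A0}e^(−k₁τ) = 0.005600 mol/dm³, so C_U = C_{A0}−C_A−C_D = 1.054 mol/dm³; C_D/C_U = 0.713.

0.713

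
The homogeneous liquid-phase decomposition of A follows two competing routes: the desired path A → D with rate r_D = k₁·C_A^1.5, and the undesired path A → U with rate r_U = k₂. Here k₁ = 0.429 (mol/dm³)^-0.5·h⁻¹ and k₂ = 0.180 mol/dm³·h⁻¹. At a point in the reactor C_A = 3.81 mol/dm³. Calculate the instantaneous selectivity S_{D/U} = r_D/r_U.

17.7

S_{D/U} = r_D/r_U = (k₁·C_A^1.5)/(k₂) = (k₁/k₂)·C_A^1.5.
= (0.429×3.810^1.5) / (0.180) = 3.190/0.1800 = 17.7.
Since the desired path is higher order in A, keeping C_A high (PFR or concentrated feed) favours D.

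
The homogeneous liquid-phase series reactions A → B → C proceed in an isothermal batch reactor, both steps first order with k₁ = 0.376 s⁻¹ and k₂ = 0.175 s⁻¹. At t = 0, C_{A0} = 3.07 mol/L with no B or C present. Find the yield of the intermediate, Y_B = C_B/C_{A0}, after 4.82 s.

0.499

The intermediate concentration in a first-order A→B→C sequence is C_B = k₁C_{A0}(e^(−k₁t) − e^(−k₂t))/(k₂−k₁).
e^(−k₁t) = e^(−0.376×4.82) = e^(−1.812) = 0.1633; e^(−k₂t) = e^(−0.8435) = 0.4302.
C_B = 0.376×3.07/(0.175−0.376) × (0.1633−0.4302) = (-5.743)×(-0.2669) = 1.533 mol/L.
Y_B = C_B/C_{A0} = 1.533/3.07 = 0.499.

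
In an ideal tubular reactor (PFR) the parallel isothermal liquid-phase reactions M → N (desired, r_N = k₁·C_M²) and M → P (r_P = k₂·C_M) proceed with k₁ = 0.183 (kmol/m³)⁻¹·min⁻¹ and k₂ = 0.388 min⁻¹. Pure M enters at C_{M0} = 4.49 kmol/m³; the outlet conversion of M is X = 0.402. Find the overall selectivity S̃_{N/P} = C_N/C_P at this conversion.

1.67

C_M = C_{M0}(1−X) = 2.685 kmol/m³.
Along a PFR/batch, dC_P/dC_M = −r_P/(r_N+r_P) = −k₂/(k₂+k₁·C_M).
Integrating from C_{M0} to C_M: C_P = (0.388/0.183)·ln[(0.388+0.183·4.49)/(0.388+0.183·2.69)] = 2.120·ln(1.210/0.8794) = 0.6762 kmol/m³.
Then C_N = (C_{M0}−C_M) − C_P = 1.805 − 0.6762 = 1.129 kmol/m³.
S̃_{N/P} = C_N/C_P = 1.129/0.6762 = 1.67.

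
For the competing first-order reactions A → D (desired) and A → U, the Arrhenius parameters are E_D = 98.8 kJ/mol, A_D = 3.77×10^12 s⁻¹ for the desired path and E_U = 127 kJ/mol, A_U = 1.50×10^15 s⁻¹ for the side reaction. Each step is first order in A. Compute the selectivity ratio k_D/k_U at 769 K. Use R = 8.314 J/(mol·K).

0.207

With equal orders, S_{D/U} = k_D/k_U = (A_D/A_U)·exp[(E_U−E_D)/(RT)].
(E_U−E_D)/(RT) = (127−98.8)×10³/(8.314×769) = 28200/6393 = 4.411.
k_D/k_U = (3.77×10^12/1.50×10^15)·exp(4.411) = 0.002513 × 82.33 = 0.207.
Since E_D < E_U, lowering the temperature improves selectivity toward D.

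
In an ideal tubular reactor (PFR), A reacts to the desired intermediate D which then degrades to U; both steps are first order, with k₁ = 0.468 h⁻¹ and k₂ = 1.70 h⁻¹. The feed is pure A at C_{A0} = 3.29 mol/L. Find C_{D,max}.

Evaluating C_D at τ_opt = ln(k₂/k₁)/(k₂−k₁) gives C_{D,max}/C_{A0} = (k₁/k₂)^[k₂/(k₂−k₁)].
= (0.468/1.70)^(1.70/(1.70−0.468)) = (0.2753)^(1.380) = 0.1687.
C_{D,max} = 0.1687×3.29 = 0.555 mol/L.

0.555 mol/L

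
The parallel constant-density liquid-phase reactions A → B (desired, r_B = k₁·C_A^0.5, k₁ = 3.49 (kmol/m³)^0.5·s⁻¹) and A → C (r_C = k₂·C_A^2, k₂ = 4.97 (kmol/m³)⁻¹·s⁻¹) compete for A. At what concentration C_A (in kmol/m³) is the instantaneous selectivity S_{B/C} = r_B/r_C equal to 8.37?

S_{B/C} = (k₁/k₂)·C_A^-1.5 ⇒ C_A = (S·k₂/k₁)^(1/(-1.5)).
= (8.37×4.97/3.49)^(-0.6667) = (11.92)^(-0.6667) = 0.192 kmol/m³.

0.192 kmol/m³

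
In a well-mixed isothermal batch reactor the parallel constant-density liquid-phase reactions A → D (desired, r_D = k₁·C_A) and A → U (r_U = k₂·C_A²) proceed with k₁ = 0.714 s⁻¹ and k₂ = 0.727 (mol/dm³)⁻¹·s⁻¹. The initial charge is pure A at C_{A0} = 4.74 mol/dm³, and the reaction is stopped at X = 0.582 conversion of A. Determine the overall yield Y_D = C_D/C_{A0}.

C_A = C_{A0}(1−X) = 1.981 mol/dm³.
Along a PFR/batch, dC_D/dC_A = −r_D/(r_D+r_U) = −k₁/(k₁+k₂·C_A).
Integrating from C_{A0} to C_A: C_D = (0.714/0.727)·ln[(0.714+0.727·4.74)/(0.714+0.727·1.98)] = 0.9821·ln(4.160/2.154) = 0.6462 mol/dm³.
Y_D = C_D/C_{A0} = 0.6462/4.74 = 0.136.

0.136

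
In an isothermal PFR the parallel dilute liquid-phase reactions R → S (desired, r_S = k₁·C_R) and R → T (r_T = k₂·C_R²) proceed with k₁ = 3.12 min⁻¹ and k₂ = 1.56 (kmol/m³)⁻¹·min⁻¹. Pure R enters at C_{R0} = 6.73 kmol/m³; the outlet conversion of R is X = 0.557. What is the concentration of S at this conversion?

1.12 kmol/m³

C_R = C_{R0}(1−X) = 2.981 kmol/m³.
Along a PFR/batch, dC_S/dC_R = −r_S/(r_S+r_T) = −k₁/(k₁+k₂·C_R).
Integrating from C_{R0} to C_R: C_S = (3.12/1.56)·ln[(3.12+1.56·6.73)/(3.12+1.56·2.98)] = 2.000·ln(13.62/7.771) = 1.122 kmol/m³.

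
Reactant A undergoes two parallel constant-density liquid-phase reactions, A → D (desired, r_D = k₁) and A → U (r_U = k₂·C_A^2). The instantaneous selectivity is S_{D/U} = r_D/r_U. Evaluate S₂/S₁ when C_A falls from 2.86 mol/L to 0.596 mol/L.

S_{D/U} = (k₁/k₂)·C_A^-2, so S₂/S₁ = (C_{A,2}/C_{A,1})^-2.
= (0.596/2.86)^(-2) = (0.2084)^(-2) = 23.0.

23.0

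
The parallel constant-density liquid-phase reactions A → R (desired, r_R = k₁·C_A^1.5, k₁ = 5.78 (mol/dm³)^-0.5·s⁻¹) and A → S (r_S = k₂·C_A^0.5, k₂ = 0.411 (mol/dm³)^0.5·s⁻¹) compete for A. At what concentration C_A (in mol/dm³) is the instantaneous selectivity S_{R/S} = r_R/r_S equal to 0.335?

0.0238 mol/dm³

S_{R/S} = (k₁/k₂)·C_A ⇒ C_A = S·k₂/k₁.
= 0.335×0.411/5.78 = 0.0238 mol/dm³.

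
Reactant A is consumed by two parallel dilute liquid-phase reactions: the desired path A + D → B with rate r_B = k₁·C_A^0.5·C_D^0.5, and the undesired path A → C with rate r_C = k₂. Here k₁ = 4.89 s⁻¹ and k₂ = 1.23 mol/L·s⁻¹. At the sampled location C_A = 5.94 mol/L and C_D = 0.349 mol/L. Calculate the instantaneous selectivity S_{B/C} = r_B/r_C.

S_{B/C} = r_B/r_C = (k₁·C_A^0.5·C_D^0.5)/(k₂) = (k₁/k₂)·C_A^0.5·C_D^0.5.
= (4.89×5.940^0.5×0.3490^0.5) / (1.23) = 7.041/1.230 = 5.72.
Since the desired path is higher order in A, keeping C_A high (PFR or concentrated feed) favours B.

5.72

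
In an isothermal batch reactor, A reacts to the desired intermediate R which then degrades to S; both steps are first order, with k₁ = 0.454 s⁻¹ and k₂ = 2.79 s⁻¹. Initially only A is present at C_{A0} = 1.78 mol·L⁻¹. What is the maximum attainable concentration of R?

0.204 mol·L⁻¹

For a first-order series the maximum intermediate yield is C_{R,max}/C_{A0} = (k₁/k₂)^[k₂/(k₂−k₁)].
= (0.454/2.79)^(2.79/(2.79−0.454)) = (0.1627)^(1.194) = 0.1143.
C_{R,max} = 0.1143×1.78 = 0.204 mol·L⁻¹.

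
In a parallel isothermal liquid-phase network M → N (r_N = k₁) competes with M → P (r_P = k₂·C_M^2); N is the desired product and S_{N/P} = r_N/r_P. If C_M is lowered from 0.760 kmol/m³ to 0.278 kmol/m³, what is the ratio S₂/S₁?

7.47

S_{N/P} = (k₁/k₂)·C_M^-2, so S₂/S₁ = (C_{M,2}/C_{M,1})^-2.
= (0.278/0.760)^(-2) = (0.3658)^(-2) = 7.47.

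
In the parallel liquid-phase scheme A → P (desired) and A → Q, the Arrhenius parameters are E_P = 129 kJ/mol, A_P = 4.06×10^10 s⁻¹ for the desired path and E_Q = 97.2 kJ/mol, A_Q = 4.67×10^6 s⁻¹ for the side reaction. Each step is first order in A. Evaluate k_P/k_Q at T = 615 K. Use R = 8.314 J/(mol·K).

With equal orders, S_{P/Q} = k_P/k_Q = (A_P/A_Q)·exp[(E_Q−E_P)/(RT)].
(E_Q−E_P)/(RT) = (97.2−129)×10³/(8.314×615) = -31800/5113 = -6.219.
k_P/k_Q = (4.06×10^10/4.67×10^6)·exp(-6.219) = 8694 × 0.001991 = 17.3.
Since E_P > E_Q, raising the temperature improves selectivity toward P.

17.3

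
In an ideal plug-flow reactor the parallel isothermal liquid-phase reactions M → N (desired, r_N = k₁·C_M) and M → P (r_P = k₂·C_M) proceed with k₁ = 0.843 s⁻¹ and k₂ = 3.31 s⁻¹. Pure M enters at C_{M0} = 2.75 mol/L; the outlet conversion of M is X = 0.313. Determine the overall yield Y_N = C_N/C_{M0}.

C_M = C_{M0}(1−X) = 1.889 mol/L.
Both paths are first order in M, so the instantaneous fraction to N is constant: dC_N/d(−C_M) = k₁/(k₁+k₂) = 0.2030.
C_N = 0.2030·(C_{M0}−C_M) = 0.2030×0.8607 = 0.175 mol/L.
Y_N = C_N/C_{M0} = 0.1747/2.75 = 0.0635.

0.0635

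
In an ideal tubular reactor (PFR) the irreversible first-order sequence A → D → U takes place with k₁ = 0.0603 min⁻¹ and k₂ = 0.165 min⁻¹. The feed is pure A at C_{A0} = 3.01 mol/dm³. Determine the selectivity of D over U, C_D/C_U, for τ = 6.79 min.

1.38

Solving the coupled first-order balances gives C_D(τ) = [k₁/(k₂−k₁)]·C_{A0}·(e^(−k₁τ) − e^(−k₂τ)).
e^(−k₁τ) = e^(−0.0603×6.79) = e^(−0.4094) = 0.6640; e^(−k₂τ) = e^(−1.120) = 0.3262.
C_D = 0.0603×3.01/(0.165−0.0603) × (0.6640−0.3262) = 1.734×0.3379 = 0.5857 mol/dm³.
C_A = C_{A0}e^(−k₁τ) = 1.999 mol/dm³, so C_U = C_{A0}−C_A−C_D = 0.4256 mol/dm³; C_D/C_U = 1.38.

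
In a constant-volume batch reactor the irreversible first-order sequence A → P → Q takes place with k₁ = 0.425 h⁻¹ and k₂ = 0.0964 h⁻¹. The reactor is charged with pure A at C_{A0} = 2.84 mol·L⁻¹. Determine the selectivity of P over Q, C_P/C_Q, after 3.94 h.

The intermediate concentration in a first-order A→B→C sequence is C_P = k₁C_{A0}(e^(−k₁t) − e^(−k₂t))/(k₂−k₁).
e^(−k₁t) = e^(−0.425×3.94) = e^(−1.674) = 0.1874; e^(−k₂t) = e^(−0.3798) = 0.6840.
C_P = 0.425×2.84/(0.0964−0.425) × (0.1874−0.6840) = (-3.673)×(-0.4966) = 1.824 mol·L⁻¹.
C_A = C_{A0}e^(−k₁t) = 0.5322 mol·L⁻¹, so C_Q = C_{A0}−C_A−C_P = 0.4837 mol·L⁻¹; C_P/C_Q = 3.77.

3.77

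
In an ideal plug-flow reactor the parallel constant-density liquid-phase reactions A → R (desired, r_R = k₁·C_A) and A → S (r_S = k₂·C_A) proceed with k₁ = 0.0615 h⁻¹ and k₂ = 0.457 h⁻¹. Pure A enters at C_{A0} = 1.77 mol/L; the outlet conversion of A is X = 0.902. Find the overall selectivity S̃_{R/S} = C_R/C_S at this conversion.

0.135

C_A = C_{A0}(1−X) = 0.1735 mol/L.
Both paths are first order in A, so the instantaneous fraction to R is constant: dC_R/d(−C_A) = k₁/(k₁+k₂) = 0.1186.
C_R = 0.1186·(C_{A0}−C_A) = 0.1186×1.597 = 0.189 mol/L.
C_S = (C_{A0}−C_A)−C_R = 1.407 mol/L; S̃_{R/S} = 0.1894/1.407 = 0.135.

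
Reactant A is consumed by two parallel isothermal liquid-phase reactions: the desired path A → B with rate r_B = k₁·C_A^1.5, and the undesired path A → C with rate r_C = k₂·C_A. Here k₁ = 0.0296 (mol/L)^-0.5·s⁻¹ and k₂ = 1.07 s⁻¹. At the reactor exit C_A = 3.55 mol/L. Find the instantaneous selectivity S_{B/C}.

0.0521

S_{B/C} = r_B/r_C = (k₁·C_A^1.5)/(k₂·C_A) = (k₁/k₂)·C_A^0.5.
= (0.0296×3.550^1.5) / (1.07×3.550) = 0.1980/3.799 = 0.0521.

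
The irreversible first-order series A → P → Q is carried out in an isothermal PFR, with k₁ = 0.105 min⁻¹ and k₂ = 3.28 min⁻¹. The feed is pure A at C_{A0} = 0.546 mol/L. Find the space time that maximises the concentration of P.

Setting dC_P/dτ = 0 gives τ_opt = ln(k₂/k₁)/(k₂−k₁).
= ln(3.28/0.105)/(3.28−0.105) = ln(31.24)/3.175 = 3.442/3.175 = 1.08 min.

1.08 min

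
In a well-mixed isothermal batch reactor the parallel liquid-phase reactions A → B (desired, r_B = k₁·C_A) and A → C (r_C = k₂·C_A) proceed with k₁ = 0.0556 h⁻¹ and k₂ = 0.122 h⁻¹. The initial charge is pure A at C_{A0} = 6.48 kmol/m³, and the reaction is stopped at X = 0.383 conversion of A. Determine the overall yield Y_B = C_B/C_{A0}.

0.120

C_A = C_{A0}(1−X) = 3.998 kmol/m³.
Both paths are first order in A, so the instantaneous fraction to B is constant: dC_B/d(−C_A) = k₁/(k₁+k₂) = 0.3131.
C_B = 0.3131·(C_{A0}−C_A) = 0.3131×2.482 = 0.777 kmol/m³.
Y_B = C_B/C_{A0} = 0.7770/6.48 = 0.120.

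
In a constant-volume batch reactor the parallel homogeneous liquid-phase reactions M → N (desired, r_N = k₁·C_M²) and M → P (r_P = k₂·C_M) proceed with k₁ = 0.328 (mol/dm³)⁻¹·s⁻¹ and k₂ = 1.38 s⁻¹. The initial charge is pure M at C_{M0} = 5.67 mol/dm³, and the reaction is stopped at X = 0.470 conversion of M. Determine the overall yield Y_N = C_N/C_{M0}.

0.237

C_M = C_{M0}(1−X) = 3.005 mol/dm³.
Along a PFR/batch, dC_P/dC_M = −r_P/(r_N+r_P) = −k₂/(k₂+k₁·C_M).
Integrating from C_{M0} to C_M: C_P = (1.38/0.328)·ln[(1.38+0.328·5.67)/(1.38+0.328·3.01)] = 4.207·ln(3.240/2.366) = 1.323 mol/dm³.
Then C_N = (C_{M0}−C_M) − C_P = 2.665 − 1.323 = 1.342 mol/dm³.
Y_N = C_N/C_{M0} = 1.342/5.67 = 0.237.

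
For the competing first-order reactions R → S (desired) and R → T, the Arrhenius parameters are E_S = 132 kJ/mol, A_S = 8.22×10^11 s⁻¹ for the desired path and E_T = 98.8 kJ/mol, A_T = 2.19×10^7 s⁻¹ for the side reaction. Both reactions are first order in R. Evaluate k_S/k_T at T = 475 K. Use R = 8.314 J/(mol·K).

Since both paths have the same order in R, the concentration cancels and S_{S/T} = k_S/k_T = (A_S/A_T)·exp[(E_T−E_S)/(RT)].
(E_T−E_S)/(RT) = (98.8−132)×10³/(8.314×475) = -33200/3949 = -8.407.
k_S/k_T = (8.22×10^11/2.19×10^7)·exp(-8.407) = 37534 × 2.233×10^-4 = 8.38.
Since E_S > E_T, raising the temperature improves selectivity toward S.

8.38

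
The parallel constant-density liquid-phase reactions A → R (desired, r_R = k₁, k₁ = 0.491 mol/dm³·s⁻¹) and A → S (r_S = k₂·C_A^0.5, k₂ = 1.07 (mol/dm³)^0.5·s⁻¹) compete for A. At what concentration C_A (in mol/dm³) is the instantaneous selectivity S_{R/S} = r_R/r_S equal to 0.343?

S_{R/S} = (k₁/k₂)·C_A^-0.5 ⇒ C_A = (S·k₂/k₁)^(-2).
= (0.343×1.07/0.491)^(-2) = (0.7475)^(-2) = 1.79 mol/dm³.

1.79 mol/dm³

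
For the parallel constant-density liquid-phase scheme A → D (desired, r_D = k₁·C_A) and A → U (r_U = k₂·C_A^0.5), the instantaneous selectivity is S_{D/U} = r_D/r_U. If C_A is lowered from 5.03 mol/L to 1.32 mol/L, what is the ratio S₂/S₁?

S_{D/U} = (k₁/k₂)·C_A^0.5, so S₂/S₁ = (C_{A,2}/C_{A,1})^0.5.
= (1.32/5.03)^0.5 = (0.2624)^0.5 = 0.512.

0.512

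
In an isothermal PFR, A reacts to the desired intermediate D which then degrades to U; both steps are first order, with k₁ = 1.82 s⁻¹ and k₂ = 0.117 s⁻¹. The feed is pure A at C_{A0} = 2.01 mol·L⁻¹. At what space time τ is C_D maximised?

1.61 s

Setting dC_D/dτ = 0 gives τ_opt = ln(k₂/k₁)/(k₂−k₁).
= ln(0.117/1.82)/(0.117−1.82) = ln(0.06429)/-1.703 = -2.744/-1.703 = 1.61 s.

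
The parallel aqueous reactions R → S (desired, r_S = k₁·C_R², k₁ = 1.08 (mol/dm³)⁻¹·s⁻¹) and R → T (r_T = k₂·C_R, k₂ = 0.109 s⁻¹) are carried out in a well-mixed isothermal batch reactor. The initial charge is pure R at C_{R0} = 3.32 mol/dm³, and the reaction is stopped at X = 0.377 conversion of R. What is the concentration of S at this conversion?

C_R = C_{R0}(1−X) = 2.068 mol/dm³.
Along a PFR/batch, dC_T/dC_R = −r_T/(r_S+r_T) = −k₂/(k₂+k₁·C_R).
Integrating from C_{R0} to C_R: C_T = (0.109/1.08)·ln[(0.109+1.08·3.32)/(0.109+1.08·2.07)] = 0.1009·ln(3.695/2.343) = 0.04597 mol/dm³.
Then C_S = (C_{R0}−C_R) − C_T = 1.252 − 0.04597 = 1.206 mol/dm³.

1.21 mol/dm³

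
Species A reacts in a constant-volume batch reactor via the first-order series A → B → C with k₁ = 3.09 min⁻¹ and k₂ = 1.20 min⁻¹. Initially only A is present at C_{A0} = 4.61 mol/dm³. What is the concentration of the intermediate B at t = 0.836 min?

For first-order series with pure A initially, C_B(t) = k₁C_{A0}/(k₂−k₁)·(e^(−k₁t) − e^(−k₂t)).
e^(−k₁t) = e^(−3.09×0.836) = e^(−2.583) = 0.07553; e^(−k₂t) = e^(−1.003) = 0.3667.
C_B = 3.09×4.61/(1.20−3.09) × (0.07553−0.3667) = (-7.537)×(-0.2912) = 2.195 mol/dm³.

2.19 mol/dm³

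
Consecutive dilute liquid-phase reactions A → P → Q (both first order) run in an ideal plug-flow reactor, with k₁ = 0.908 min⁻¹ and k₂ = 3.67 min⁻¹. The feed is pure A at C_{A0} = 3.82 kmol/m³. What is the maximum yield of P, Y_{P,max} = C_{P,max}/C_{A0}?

0.156

Evaluating C_P at τ_opt = ln(k₂/k₁)/(k₂−k₁) gives C_{P,max}/C_{A0} = (k₁/k₂)^[k₂/(k₂−k₁)].
= (0.908/3.67)^(3.67/(3.67−0.908)) = (0.2474)^(1.329) = 0.1563.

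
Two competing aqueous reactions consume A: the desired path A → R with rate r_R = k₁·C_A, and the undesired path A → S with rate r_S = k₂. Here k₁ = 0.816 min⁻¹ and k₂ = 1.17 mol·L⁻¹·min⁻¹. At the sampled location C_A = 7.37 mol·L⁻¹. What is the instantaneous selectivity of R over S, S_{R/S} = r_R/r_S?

S_{R/S} = r_R/r_S = (k₁·C_A)/(k₂) = (k₁/k₂)·C_A.
= (0.816×7.370) / (1.17) = 6.014/1.170 = 5.14.
Since the desired path is higher order in A, keeping C_A high (PFR or concentrated feed) favours R.

5.14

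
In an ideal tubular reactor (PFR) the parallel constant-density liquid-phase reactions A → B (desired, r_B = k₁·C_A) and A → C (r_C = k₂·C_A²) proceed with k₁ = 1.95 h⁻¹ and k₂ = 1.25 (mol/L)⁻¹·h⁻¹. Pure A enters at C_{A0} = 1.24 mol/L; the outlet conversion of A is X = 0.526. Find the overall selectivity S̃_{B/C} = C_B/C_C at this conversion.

1.73

C_A = C_{A0}(1−X) = 0.5878 mol/L.
Along a PFR/batch, dC_B/dC_A = −r_B/(r_B+r_C) = −k₁/(k₁+k₂·C_A).
Integrating from C_{A0} to C_A: C_B = (1.95/1.25)·ln[(1.95+1.25·1.24)/(1.95+1.25·0.588)] = 1.560·ln(3.500/2.685) = 0.4137 mol/L.
C_C = (C_{A0}−C_A)−C_B = 0.2385 mol/L; S̃_{B/C} = 0.4137/0.2385 = 1.73.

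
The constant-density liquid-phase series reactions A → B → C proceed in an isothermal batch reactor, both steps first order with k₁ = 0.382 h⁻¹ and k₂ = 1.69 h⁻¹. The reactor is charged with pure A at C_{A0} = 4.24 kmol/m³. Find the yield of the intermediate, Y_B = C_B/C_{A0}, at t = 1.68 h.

The intermediate concentration in a first-order A→B→C sequence is C_B = k₁C_{A0}(e^(−k₁t) − e^(−k₂t))/(k₂−k₁).
e^(−k₁t) = e^(−0.382×1.68) = e^(−0.6418) = 0.5264; e^(−k₂t) = e^(−2.839) = 0.05847.
C_B = 0.382×4.24/(1.69−0.382) × (0.5264−0.05847) = 1.238×0.4679 = 0.5794 kmol/m³.
Y_B = C_B/C_{A0} = 0.5794/4.24 = 0.137.

0.137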